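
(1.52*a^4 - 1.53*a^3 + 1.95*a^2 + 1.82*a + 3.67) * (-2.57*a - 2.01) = -3.9064*a^5 + 0.8769*a^4 - 1.9362*a^3 - 8.5969*a^2 - 13.0901*a - 7.3767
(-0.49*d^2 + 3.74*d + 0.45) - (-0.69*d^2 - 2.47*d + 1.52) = 0.2*d^2 + 6.21*d - 1.07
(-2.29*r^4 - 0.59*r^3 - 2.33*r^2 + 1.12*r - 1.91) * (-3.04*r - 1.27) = 6.9616*r^5 + 4.7019*r^4 + 7.8325*r^3 - 0.4457*r^2 + 4.384*r + 2.4257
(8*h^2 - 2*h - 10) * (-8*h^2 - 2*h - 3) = -64*h^4 + 60*h^2 + 26*h + 30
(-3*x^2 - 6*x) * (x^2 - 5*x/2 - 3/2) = -3*x^4 + 3*x^3/2 + 39*x^2/2 + 9*x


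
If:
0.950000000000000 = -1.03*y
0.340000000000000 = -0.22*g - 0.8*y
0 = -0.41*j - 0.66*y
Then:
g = 1.81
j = 1.48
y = -0.92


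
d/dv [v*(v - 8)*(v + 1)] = 3*v^2 - 14*v - 8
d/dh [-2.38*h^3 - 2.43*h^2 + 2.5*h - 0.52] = -7.14*h^2 - 4.86*h + 2.5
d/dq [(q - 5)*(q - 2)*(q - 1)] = 3*q^2 - 16*q + 17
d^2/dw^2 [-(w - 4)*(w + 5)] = -2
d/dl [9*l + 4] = 9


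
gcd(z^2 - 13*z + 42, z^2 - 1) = 1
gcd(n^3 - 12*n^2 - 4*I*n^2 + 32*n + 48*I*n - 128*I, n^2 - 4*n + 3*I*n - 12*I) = n - 4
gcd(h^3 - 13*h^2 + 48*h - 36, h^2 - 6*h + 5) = h - 1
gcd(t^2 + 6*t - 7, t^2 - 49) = t + 7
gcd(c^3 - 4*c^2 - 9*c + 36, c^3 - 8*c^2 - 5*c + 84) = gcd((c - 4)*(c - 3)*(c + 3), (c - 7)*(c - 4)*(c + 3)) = c^2 - c - 12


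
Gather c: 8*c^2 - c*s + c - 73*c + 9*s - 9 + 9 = 8*c^2 + c*(-s - 72) + 9*s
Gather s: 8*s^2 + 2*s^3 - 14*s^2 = 2*s^3 - 6*s^2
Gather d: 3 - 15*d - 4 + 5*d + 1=-10*d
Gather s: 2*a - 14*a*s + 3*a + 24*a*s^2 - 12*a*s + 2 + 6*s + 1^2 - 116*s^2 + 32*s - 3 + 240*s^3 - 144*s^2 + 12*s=5*a + 240*s^3 + s^2*(24*a - 260) + s*(50 - 26*a)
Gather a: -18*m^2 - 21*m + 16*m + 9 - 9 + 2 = -18*m^2 - 5*m + 2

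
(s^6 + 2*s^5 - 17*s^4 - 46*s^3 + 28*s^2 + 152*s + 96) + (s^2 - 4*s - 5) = s^6 + 2*s^5 - 17*s^4 - 46*s^3 + 29*s^2 + 148*s + 91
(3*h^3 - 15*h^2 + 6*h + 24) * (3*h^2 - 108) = 9*h^5 - 45*h^4 - 306*h^3 + 1692*h^2 - 648*h - 2592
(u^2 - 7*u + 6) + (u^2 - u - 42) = 2*u^2 - 8*u - 36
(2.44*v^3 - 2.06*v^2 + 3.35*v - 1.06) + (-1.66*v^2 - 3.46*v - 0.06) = 2.44*v^3 - 3.72*v^2 - 0.11*v - 1.12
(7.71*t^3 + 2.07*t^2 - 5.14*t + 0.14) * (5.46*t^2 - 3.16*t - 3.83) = 42.0966*t^5 - 13.0614*t^4 - 64.1349*t^3 + 9.0787*t^2 + 19.2438*t - 0.5362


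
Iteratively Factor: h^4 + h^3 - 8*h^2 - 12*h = (h - 3)*(h^3 + 4*h^2 + 4*h) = (h - 3)*(h + 2)*(h^2 + 2*h) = (h - 3)*(h + 2)^2*(h)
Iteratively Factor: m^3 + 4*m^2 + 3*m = (m)*(m^2 + 4*m + 3) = m*(m + 3)*(m + 1)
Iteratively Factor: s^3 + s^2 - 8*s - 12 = (s + 2)*(s^2 - s - 6) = (s - 3)*(s + 2)*(s + 2)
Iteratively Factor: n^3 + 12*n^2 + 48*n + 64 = (n + 4)*(n^2 + 8*n + 16) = (n + 4)^2*(n + 4)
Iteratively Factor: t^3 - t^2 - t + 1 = (t - 1)*(t^2 - 1) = (t - 1)*(t + 1)*(t - 1)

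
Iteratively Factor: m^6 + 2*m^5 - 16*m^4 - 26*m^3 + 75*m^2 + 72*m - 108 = (m + 3)*(m^5 - m^4 - 13*m^3 + 13*m^2 + 36*m - 36) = (m - 2)*(m + 3)*(m^4 + m^3 - 11*m^2 - 9*m + 18) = (m - 2)*(m + 2)*(m + 3)*(m^3 - m^2 - 9*m + 9) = (m - 2)*(m + 2)*(m + 3)^2*(m^2 - 4*m + 3) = (m - 2)*(m - 1)*(m + 2)*(m + 3)^2*(m - 3)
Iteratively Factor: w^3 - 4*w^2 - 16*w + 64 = (w - 4)*(w^2 - 16) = (w - 4)*(w + 4)*(w - 4)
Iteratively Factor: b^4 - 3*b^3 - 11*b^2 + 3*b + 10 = (b + 1)*(b^3 - 4*b^2 - 7*b + 10) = (b + 1)*(b + 2)*(b^2 - 6*b + 5) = (b - 5)*(b + 1)*(b + 2)*(b - 1)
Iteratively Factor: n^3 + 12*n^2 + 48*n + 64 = (n + 4)*(n^2 + 8*n + 16) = (n + 4)^2*(n + 4)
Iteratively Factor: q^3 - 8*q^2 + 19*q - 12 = (q - 3)*(q^2 - 5*q + 4) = (q - 4)*(q - 3)*(q - 1)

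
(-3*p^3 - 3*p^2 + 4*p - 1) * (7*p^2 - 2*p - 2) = -21*p^5 - 15*p^4 + 40*p^3 - 9*p^2 - 6*p + 2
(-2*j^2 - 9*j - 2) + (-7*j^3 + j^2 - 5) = -7*j^3 - j^2 - 9*j - 7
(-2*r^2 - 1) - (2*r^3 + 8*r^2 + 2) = -2*r^3 - 10*r^2 - 3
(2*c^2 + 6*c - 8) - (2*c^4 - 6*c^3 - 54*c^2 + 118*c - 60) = -2*c^4 + 6*c^3 + 56*c^2 - 112*c + 52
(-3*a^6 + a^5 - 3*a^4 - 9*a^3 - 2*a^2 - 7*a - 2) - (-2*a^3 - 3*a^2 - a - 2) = -3*a^6 + a^5 - 3*a^4 - 7*a^3 + a^2 - 6*a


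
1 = 1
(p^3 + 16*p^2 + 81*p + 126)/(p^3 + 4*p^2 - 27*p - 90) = (p + 7)/(p - 5)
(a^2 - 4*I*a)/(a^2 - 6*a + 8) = a*(a - 4*I)/(a^2 - 6*a + 8)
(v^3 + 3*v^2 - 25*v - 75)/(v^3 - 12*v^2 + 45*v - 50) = (v^2 + 8*v + 15)/(v^2 - 7*v + 10)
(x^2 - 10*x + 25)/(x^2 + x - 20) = (x^2 - 10*x + 25)/(x^2 + x - 20)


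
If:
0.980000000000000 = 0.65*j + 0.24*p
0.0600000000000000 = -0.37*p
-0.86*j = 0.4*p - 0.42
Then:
No Solution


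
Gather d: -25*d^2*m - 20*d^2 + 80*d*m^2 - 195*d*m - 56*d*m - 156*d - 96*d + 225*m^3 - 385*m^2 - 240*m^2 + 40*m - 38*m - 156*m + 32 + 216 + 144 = d^2*(-25*m - 20) + d*(80*m^2 - 251*m - 252) + 225*m^3 - 625*m^2 - 154*m + 392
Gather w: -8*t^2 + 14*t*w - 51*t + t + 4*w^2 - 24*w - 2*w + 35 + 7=-8*t^2 - 50*t + 4*w^2 + w*(14*t - 26) + 42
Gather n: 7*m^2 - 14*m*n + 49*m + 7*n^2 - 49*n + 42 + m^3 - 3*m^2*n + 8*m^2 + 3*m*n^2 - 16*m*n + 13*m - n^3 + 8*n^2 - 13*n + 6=m^3 + 15*m^2 + 62*m - n^3 + n^2*(3*m + 15) + n*(-3*m^2 - 30*m - 62) + 48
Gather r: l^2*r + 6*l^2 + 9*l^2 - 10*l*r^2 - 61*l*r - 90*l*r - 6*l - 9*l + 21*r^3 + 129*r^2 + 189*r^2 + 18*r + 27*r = 15*l^2 - 15*l + 21*r^3 + r^2*(318 - 10*l) + r*(l^2 - 151*l + 45)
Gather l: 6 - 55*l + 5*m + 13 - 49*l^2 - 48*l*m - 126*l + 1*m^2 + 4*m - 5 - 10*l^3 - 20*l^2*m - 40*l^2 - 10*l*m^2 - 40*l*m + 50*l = -10*l^3 + l^2*(-20*m - 89) + l*(-10*m^2 - 88*m - 131) + m^2 + 9*m + 14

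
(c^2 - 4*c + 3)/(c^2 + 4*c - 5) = (c - 3)/(c + 5)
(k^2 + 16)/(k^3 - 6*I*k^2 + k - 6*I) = (k^2 + 16)/(k^3 - 6*I*k^2 + k - 6*I)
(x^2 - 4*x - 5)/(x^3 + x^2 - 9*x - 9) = (x - 5)/(x^2 - 9)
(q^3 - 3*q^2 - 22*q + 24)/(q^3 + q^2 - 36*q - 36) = (q^2 + 3*q - 4)/(q^2 + 7*q + 6)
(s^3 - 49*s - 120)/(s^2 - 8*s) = s + 8 + 15/s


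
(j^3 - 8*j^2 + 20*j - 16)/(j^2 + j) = (j^3 - 8*j^2 + 20*j - 16)/(j*(j + 1))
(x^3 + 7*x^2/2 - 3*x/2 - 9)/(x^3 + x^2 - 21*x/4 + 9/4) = 2*(x + 2)/(2*x - 1)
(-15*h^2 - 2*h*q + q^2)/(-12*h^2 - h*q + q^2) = (-5*h + q)/(-4*h + q)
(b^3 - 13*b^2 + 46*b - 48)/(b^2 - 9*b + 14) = (b^2 - 11*b + 24)/(b - 7)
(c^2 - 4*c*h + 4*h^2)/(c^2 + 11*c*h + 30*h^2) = (c^2 - 4*c*h + 4*h^2)/(c^2 + 11*c*h + 30*h^2)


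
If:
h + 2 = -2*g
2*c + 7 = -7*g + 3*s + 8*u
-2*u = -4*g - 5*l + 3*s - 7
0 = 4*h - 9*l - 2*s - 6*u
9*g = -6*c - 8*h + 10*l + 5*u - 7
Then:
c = 79*u/1504 - 31/1504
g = 411*u/752 - 523/752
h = -411*u/376 - 229/376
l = -40*u/47 - 20/47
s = 131/188 - 255*u/188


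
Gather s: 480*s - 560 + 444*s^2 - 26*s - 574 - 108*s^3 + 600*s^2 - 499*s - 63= -108*s^3 + 1044*s^2 - 45*s - 1197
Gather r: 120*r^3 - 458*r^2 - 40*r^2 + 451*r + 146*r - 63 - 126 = 120*r^3 - 498*r^2 + 597*r - 189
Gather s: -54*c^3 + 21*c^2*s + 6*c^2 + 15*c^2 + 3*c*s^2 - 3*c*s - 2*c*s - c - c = -54*c^3 + 21*c^2 + 3*c*s^2 - 2*c + s*(21*c^2 - 5*c)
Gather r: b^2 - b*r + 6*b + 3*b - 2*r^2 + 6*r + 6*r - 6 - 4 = b^2 + 9*b - 2*r^2 + r*(12 - b) - 10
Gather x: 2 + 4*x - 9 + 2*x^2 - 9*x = 2*x^2 - 5*x - 7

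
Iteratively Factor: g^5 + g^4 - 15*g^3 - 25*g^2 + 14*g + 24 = (g + 2)*(g^4 - g^3 - 13*g^2 + g + 12) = (g - 4)*(g + 2)*(g^3 + 3*g^2 - g - 3) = (g - 4)*(g + 2)*(g + 3)*(g^2 - 1) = (g - 4)*(g + 1)*(g + 2)*(g + 3)*(g - 1)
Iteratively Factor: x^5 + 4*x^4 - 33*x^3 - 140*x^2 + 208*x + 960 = (x + 4)*(x^4 - 33*x^2 - 8*x + 240) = (x + 4)^2*(x^3 - 4*x^2 - 17*x + 60) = (x - 5)*(x + 4)^2*(x^2 + x - 12) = (x - 5)*(x + 4)^3*(x - 3)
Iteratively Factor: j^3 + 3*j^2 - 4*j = (j)*(j^2 + 3*j - 4) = j*(j + 4)*(j - 1)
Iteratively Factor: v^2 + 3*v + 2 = (v + 1)*(v + 2)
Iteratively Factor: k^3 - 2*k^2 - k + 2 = (k - 2)*(k^2 - 1) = (k - 2)*(k - 1)*(k + 1)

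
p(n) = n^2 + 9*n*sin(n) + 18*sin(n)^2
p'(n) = 9*n*cos(n) + 2*n + 36*sin(n)*cos(n) + 9*sin(n)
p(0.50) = 6.54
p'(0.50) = 24.41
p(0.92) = 18.83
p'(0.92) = 31.37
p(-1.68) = 35.64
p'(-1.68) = -6.76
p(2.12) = 33.86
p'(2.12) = -14.07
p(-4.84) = -2.07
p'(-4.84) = -1.75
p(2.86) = 16.72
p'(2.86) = -26.12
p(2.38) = 29.02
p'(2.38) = -22.51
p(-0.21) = 1.22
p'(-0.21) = -11.48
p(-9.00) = 117.44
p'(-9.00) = 65.61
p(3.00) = 13.17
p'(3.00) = -24.49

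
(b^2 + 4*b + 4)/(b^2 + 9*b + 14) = (b + 2)/(b + 7)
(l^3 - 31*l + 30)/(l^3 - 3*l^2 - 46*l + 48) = (l - 5)/(l - 8)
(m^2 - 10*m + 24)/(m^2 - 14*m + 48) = (m - 4)/(m - 8)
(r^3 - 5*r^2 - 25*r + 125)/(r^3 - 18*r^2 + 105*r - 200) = (r + 5)/(r - 8)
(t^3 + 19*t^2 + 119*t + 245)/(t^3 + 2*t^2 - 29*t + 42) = (t^2 + 12*t + 35)/(t^2 - 5*t + 6)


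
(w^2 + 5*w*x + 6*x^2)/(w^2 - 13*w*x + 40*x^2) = (w^2 + 5*w*x + 6*x^2)/(w^2 - 13*w*x + 40*x^2)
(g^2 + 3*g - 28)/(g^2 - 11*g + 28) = (g + 7)/(g - 7)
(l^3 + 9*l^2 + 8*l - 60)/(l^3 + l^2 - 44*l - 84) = (l^2 + 3*l - 10)/(l^2 - 5*l - 14)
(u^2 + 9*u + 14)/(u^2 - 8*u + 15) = (u^2 + 9*u + 14)/(u^2 - 8*u + 15)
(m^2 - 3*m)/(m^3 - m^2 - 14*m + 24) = m/(m^2 + 2*m - 8)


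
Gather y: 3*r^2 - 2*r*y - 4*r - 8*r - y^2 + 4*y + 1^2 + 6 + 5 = 3*r^2 - 12*r - y^2 + y*(4 - 2*r) + 12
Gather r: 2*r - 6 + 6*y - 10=2*r + 6*y - 16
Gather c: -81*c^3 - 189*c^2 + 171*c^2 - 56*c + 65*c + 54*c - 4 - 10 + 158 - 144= -81*c^3 - 18*c^2 + 63*c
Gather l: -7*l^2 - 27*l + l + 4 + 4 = -7*l^2 - 26*l + 8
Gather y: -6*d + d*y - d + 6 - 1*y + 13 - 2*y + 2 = -7*d + y*(d - 3) + 21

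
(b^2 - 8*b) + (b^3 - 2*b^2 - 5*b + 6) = b^3 - b^2 - 13*b + 6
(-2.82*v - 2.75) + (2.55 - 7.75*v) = -10.57*v - 0.2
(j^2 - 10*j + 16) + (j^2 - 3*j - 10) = 2*j^2 - 13*j + 6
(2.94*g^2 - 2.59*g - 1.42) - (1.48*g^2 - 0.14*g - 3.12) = 1.46*g^2 - 2.45*g + 1.7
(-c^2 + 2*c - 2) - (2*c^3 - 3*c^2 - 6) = -2*c^3 + 2*c^2 + 2*c + 4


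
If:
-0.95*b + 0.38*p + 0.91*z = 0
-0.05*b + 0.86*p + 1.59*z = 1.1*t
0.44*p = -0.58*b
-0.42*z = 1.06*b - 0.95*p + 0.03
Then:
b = -0.01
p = 0.01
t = -0.01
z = -0.02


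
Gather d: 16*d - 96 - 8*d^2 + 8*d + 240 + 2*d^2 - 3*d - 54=-6*d^2 + 21*d + 90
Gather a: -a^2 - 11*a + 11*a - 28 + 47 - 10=9 - a^2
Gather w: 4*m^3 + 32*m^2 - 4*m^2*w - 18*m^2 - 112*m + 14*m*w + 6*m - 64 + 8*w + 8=4*m^3 + 14*m^2 - 106*m + w*(-4*m^2 + 14*m + 8) - 56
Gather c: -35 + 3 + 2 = -30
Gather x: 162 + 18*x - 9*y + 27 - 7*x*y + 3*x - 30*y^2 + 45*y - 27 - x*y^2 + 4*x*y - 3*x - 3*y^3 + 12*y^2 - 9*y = x*(-y^2 - 3*y + 18) - 3*y^3 - 18*y^2 + 27*y + 162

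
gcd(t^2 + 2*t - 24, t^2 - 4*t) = t - 4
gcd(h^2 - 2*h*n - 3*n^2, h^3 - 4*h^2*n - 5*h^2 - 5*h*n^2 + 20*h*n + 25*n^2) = h + n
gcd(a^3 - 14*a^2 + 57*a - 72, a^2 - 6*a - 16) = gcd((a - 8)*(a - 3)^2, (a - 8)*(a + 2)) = a - 8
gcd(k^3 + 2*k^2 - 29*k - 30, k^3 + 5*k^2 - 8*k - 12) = k^2 + 7*k + 6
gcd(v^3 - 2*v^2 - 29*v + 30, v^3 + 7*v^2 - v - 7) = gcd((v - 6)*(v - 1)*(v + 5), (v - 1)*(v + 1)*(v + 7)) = v - 1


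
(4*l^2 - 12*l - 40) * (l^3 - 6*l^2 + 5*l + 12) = 4*l^5 - 36*l^4 + 52*l^3 + 228*l^2 - 344*l - 480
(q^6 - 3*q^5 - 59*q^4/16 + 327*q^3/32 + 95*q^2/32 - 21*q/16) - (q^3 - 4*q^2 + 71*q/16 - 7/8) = q^6 - 3*q^5 - 59*q^4/16 + 295*q^3/32 + 223*q^2/32 - 23*q/4 + 7/8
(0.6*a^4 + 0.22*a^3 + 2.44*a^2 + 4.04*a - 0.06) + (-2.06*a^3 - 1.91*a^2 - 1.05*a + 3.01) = 0.6*a^4 - 1.84*a^3 + 0.53*a^2 + 2.99*a + 2.95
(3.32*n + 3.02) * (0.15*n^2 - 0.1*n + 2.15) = 0.498*n^3 + 0.121*n^2 + 6.836*n + 6.493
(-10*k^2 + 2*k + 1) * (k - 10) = -10*k^3 + 102*k^2 - 19*k - 10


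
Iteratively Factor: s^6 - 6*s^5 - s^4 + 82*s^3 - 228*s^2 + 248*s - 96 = (s - 2)*(s^5 - 4*s^4 - 9*s^3 + 64*s^2 - 100*s + 48) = (s - 2)^2*(s^4 - 2*s^3 - 13*s^2 + 38*s - 24) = (s - 2)^2*(s - 1)*(s^3 - s^2 - 14*s + 24) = (s - 3)*(s - 2)^2*(s - 1)*(s^2 + 2*s - 8) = (s - 3)*(s - 2)^3*(s - 1)*(s + 4)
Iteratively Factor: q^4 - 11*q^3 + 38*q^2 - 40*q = (q - 4)*(q^3 - 7*q^2 + 10*q) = (q - 5)*(q - 4)*(q^2 - 2*q) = q*(q - 5)*(q - 4)*(q - 2)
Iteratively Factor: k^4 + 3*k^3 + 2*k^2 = (k + 2)*(k^3 + k^2) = (k + 1)*(k + 2)*(k^2) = k*(k + 1)*(k + 2)*(k)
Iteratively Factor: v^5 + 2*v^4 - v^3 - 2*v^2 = (v)*(v^4 + 2*v^3 - v^2 - 2*v) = v*(v - 1)*(v^3 + 3*v^2 + 2*v) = v*(v - 1)*(v + 2)*(v^2 + v) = v*(v - 1)*(v + 1)*(v + 2)*(v)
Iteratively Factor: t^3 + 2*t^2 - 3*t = (t)*(t^2 + 2*t - 3) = t*(t + 3)*(t - 1)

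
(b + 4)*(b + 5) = b^2 + 9*b + 20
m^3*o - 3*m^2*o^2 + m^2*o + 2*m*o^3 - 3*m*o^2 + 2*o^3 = (m - 2*o)*(m - o)*(m*o + o)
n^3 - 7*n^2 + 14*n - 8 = (n - 4)*(n - 2)*(n - 1)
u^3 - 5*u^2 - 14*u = u*(u - 7)*(u + 2)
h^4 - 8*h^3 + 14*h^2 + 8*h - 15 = (h - 5)*(h - 3)*(h - 1)*(h + 1)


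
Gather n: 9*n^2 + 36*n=9*n^2 + 36*n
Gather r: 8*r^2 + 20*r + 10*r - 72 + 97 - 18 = 8*r^2 + 30*r + 7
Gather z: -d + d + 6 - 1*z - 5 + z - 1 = 0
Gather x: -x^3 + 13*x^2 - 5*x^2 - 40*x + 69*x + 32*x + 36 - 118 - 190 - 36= -x^3 + 8*x^2 + 61*x - 308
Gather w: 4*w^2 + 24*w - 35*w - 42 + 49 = 4*w^2 - 11*w + 7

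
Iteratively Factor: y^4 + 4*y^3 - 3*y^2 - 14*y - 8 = (y + 1)*(y^3 + 3*y^2 - 6*y - 8) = (y - 2)*(y + 1)*(y^2 + 5*y + 4) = (y - 2)*(y + 1)*(y + 4)*(y + 1)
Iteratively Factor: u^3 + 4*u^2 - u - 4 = (u + 1)*(u^2 + 3*u - 4) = (u - 1)*(u + 1)*(u + 4)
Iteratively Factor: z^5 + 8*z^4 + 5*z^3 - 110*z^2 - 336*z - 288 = (z + 4)*(z^4 + 4*z^3 - 11*z^2 - 66*z - 72) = (z + 3)*(z + 4)*(z^3 + z^2 - 14*z - 24) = (z - 4)*(z + 3)*(z + 4)*(z^2 + 5*z + 6) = (z - 4)*(z + 2)*(z + 3)*(z + 4)*(z + 3)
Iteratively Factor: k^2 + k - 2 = (k - 1)*(k + 2)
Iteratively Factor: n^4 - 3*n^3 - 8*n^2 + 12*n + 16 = (n - 4)*(n^3 + n^2 - 4*n - 4) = (n - 4)*(n + 2)*(n^2 - n - 2) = (n - 4)*(n - 2)*(n + 2)*(n + 1)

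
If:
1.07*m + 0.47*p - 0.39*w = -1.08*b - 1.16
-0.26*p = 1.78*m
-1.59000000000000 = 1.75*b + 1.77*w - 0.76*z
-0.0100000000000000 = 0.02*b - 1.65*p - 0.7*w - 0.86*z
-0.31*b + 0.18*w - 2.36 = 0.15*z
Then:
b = -3.59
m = -0.92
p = 6.29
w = -1.90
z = -10.60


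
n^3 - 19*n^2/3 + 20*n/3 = n*(n - 5)*(n - 4/3)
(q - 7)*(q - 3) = q^2 - 10*q + 21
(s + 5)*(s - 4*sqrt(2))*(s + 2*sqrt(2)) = s^3 - 2*sqrt(2)*s^2 + 5*s^2 - 16*s - 10*sqrt(2)*s - 80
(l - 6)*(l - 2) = l^2 - 8*l + 12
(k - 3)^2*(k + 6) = k^3 - 27*k + 54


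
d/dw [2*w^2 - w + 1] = 4*w - 1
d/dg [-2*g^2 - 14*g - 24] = -4*g - 14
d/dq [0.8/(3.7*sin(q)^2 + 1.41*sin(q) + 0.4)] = -(5.92*sin(q) + 1.128)*cos(q)/(3.7*sin(q)^2 + 1.41*sin(q) + 0.4)^2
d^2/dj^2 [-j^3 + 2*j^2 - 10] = 4 - 6*j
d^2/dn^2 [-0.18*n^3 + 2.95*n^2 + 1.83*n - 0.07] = 5.9 - 1.08*n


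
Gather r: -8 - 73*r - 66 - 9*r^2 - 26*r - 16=-9*r^2 - 99*r - 90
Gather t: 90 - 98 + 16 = 8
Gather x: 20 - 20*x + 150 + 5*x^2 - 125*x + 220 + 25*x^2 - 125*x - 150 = 30*x^2 - 270*x + 240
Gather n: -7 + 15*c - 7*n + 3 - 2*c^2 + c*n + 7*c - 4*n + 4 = -2*c^2 + 22*c + n*(c - 11)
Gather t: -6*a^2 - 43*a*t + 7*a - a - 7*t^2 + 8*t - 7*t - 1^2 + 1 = -6*a^2 + 6*a - 7*t^2 + t*(1 - 43*a)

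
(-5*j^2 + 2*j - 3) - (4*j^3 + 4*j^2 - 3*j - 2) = -4*j^3 - 9*j^2 + 5*j - 1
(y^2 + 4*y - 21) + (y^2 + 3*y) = 2*y^2 + 7*y - 21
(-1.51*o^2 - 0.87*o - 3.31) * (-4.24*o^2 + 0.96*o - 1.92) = 6.4024*o^4 + 2.2392*o^3 + 16.0984*o^2 - 1.5072*o + 6.3552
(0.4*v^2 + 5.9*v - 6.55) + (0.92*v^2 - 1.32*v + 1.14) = 1.32*v^2 + 4.58*v - 5.41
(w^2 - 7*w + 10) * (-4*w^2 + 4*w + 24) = -4*w^4 + 32*w^3 - 44*w^2 - 128*w + 240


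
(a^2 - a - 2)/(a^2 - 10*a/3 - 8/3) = 3*(-a^2 + a + 2)/(-3*a^2 + 10*a + 8)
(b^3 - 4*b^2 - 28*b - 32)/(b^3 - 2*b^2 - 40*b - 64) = (b + 2)/(b + 4)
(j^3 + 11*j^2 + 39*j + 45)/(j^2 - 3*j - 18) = (j^2 + 8*j + 15)/(j - 6)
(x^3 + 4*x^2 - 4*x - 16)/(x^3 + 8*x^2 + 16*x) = (x^2 - 4)/(x*(x + 4))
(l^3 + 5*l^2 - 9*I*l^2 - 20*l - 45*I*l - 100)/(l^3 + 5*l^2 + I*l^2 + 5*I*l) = (l^2 - 9*I*l - 20)/(l*(l + I))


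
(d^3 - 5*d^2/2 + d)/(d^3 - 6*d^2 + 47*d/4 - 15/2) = 2*d*(2*d - 1)/(4*d^2 - 16*d + 15)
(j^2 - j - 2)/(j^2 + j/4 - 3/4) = 4*(j - 2)/(4*j - 3)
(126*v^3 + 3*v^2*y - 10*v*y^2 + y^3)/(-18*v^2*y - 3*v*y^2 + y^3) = (-7*v + y)/y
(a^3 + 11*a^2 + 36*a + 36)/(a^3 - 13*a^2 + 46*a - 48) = (a^3 + 11*a^2 + 36*a + 36)/(a^3 - 13*a^2 + 46*a - 48)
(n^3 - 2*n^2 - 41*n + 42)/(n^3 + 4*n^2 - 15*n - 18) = (n^2 - 8*n + 7)/(n^2 - 2*n - 3)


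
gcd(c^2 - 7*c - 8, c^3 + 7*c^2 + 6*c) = c + 1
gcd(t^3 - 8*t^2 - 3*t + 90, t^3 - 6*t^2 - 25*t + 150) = t^2 - 11*t + 30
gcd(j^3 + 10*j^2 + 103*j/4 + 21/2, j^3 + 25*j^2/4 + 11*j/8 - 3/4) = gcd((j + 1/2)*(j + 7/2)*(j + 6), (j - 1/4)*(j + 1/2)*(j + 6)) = j^2 + 13*j/2 + 3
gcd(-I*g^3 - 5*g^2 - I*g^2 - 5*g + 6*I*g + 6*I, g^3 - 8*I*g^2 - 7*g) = 1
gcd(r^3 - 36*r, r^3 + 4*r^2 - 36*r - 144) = r^2 - 36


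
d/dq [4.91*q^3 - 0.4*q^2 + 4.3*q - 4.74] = 14.73*q^2 - 0.8*q + 4.3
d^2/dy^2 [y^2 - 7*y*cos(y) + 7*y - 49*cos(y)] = 7*y*cos(y) + 14*sin(y) + 49*cos(y) + 2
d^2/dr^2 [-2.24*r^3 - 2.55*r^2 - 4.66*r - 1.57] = -13.44*r - 5.1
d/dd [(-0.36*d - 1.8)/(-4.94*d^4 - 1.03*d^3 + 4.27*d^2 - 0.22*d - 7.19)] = (-5.3352*d^4 - 36.3096*d^3 - 4.0248*d^2 + 15.372*d + 2.1924)/(24.4036*d^8 + 10.1764*d^7 - 41.1267*d^6 - 6.6226*d^5 + 89.7233*d^4 + 12.9326*d^3 - 61.3542*d^2 + 3.1636*d + 51.6961)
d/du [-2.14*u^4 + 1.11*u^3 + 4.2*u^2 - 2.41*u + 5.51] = -8.56*u^3 + 3.33*u^2 + 8.4*u - 2.41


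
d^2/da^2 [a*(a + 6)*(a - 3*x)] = 6*a - 6*x + 12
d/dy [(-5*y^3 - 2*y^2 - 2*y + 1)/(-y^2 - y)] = (5*y^4 + 10*y^3 + 2*y + 1)/(y^2*(y^2 + 2*y + 1))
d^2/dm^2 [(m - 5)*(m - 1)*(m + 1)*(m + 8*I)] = 12*m^2 + m*(-30 + 48*I) - 2 - 80*I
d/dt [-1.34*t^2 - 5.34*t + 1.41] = -2.68*t - 5.34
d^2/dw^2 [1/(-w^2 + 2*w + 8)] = 2*(-w^2 + 2*w + 4*(w - 1)^2 + 8)/(-w^2 + 2*w + 8)^3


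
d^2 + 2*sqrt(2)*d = d*(d + 2*sqrt(2))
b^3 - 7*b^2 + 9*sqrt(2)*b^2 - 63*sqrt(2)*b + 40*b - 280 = (b - 7)*(b + 4*sqrt(2))*(b + 5*sqrt(2))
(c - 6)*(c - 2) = c^2 - 8*c + 12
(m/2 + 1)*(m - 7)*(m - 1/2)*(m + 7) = m^4/2 + 3*m^3/4 - 25*m^2 - 147*m/4 + 49/2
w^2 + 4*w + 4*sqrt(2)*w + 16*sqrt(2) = (w + 4)*(w + 4*sqrt(2))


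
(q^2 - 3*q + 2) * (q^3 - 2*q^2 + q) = q^5 - 5*q^4 + 9*q^3 - 7*q^2 + 2*q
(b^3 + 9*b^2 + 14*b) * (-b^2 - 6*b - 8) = -b^5 - 15*b^4 - 76*b^3 - 156*b^2 - 112*b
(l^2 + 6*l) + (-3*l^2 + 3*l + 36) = -2*l^2 + 9*l + 36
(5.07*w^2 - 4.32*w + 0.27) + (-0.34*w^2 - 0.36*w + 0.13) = 4.73*w^2 - 4.68*w + 0.4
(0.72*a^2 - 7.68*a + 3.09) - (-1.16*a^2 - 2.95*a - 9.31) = 1.88*a^2 - 4.73*a + 12.4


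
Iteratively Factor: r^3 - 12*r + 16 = (r - 2)*(r^2 + 2*r - 8) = (r - 2)^2*(r + 4)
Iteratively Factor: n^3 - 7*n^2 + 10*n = (n - 2)*(n^2 - 5*n) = n*(n - 2)*(n - 5)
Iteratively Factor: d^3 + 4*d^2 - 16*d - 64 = (d + 4)*(d^2 - 16) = (d + 4)^2*(d - 4)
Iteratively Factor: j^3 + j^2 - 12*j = (j - 3)*(j^2 + 4*j) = j*(j - 3)*(j + 4)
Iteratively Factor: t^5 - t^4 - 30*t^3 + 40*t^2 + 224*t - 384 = (t + 4)*(t^4 - 5*t^3 - 10*t^2 + 80*t - 96) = (t + 4)^2*(t^3 - 9*t^2 + 26*t - 24) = (t - 2)*(t + 4)^2*(t^2 - 7*t + 12) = (t - 3)*(t - 2)*(t + 4)^2*(t - 4)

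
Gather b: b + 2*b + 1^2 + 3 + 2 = 3*b + 6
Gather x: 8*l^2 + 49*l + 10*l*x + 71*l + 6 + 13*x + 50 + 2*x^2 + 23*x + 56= 8*l^2 + 120*l + 2*x^2 + x*(10*l + 36) + 112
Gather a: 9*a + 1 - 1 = 9*a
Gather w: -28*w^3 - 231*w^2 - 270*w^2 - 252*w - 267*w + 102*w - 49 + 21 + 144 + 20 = -28*w^3 - 501*w^2 - 417*w + 136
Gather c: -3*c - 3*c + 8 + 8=16 - 6*c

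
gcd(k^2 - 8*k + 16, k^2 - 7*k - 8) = 1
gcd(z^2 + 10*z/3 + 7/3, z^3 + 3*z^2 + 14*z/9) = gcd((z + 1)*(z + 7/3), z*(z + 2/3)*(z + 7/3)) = z + 7/3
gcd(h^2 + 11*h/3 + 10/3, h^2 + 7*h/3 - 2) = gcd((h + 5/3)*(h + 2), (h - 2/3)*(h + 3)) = 1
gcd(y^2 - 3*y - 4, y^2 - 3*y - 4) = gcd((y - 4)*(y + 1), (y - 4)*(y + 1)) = y^2 - 3*y - 4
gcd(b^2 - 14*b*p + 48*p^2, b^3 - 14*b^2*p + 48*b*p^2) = b^2 - 14*b*p + 48*p^2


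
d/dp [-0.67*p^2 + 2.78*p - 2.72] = 2.78 - 1.34*p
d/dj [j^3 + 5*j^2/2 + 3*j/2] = 3*j^2 + 5*j + 3/2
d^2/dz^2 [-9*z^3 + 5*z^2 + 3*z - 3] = 10 - 54*z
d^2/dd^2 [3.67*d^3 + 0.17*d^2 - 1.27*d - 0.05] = 22.02*d + 0.34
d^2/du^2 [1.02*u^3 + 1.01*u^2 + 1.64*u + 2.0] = 6.12*u + 2.02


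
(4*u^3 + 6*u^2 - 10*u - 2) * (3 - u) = -4*u^4 + 6*u^3 + 28*u^2 - 28*u - 6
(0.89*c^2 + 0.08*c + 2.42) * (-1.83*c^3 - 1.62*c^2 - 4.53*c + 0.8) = -1.6287*c^5 - 1.5882*c^4 - 8.5899*c^3 - 3.5708*c^2 - 10.8986*c + 1.936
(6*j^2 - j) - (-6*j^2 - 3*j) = 12*j^2 + 2*j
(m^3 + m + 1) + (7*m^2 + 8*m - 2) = m^3 + 7*m^2 + 9*m - 1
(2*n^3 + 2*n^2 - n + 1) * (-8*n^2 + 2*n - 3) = -16*n^5 - 12*n^4 + 6*n^3 - 16*n^2 + 5*n - 3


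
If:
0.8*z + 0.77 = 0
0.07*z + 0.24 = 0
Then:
No Solution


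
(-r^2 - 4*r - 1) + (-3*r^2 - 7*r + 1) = -4*r^2 - 11*r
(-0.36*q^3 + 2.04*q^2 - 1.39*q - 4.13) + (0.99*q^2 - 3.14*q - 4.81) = -0.36*q^3 + 3.03*q^2 - 4.53*q - 8.94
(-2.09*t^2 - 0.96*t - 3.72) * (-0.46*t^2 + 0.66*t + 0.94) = 0.9614*t^4 - 0.9378*t^3 - 0.887*t^2 - 3.3576*t - 3.4968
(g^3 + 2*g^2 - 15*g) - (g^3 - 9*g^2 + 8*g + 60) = 11*g^2 - 23*g - 60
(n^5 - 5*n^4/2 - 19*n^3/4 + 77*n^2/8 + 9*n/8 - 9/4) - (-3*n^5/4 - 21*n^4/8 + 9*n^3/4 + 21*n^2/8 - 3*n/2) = 7*n^5/4 + n^4/8 - 7*n^3 + 7*n^2 + 21*n/8 - 9/4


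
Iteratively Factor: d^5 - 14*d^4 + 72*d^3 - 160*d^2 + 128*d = (d - 2)*(d^4 - 12*d^3 + 48*d^2 - 64*d) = (d - 4)*(d - 2)*(d^3 - 8*d^2 + 16*d) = (d - 4)^2*(d - 2)*(d^2 - 4*d) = d*(d - 4)^2*(d - 2)*(d - 4)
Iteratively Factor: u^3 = (u)*(u^2) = u^2*(u)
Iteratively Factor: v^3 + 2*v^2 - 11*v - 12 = (v + 4)*(v^2 - 2*v - 3) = (v - 3)*(v + 4)*(v + 1)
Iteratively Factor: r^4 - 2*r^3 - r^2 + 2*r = (r + 1)*(r^3 - 3*r^2 + 2*r) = r*(r + 1)*(r^2 - 3*r + 2) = r*(r - 1)*(r + 1)*(r - 2)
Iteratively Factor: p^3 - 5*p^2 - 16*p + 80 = (p - 5)*(p^2 - 16) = (p - 5)*(p - 4)*(p + 4)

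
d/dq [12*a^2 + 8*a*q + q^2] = 8*a + 2*q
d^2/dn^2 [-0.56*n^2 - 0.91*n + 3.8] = -1.12000000000000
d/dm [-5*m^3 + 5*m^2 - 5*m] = -15*m^2 + 10*m - 5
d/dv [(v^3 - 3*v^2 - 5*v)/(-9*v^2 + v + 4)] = (-9*v^4 + 2*v^3 - 36*v^2 - 24*v - 20)/(81*v^4 - 18*v^3 - 71*v^2 + 8*v + 16)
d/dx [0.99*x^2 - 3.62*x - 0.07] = 1.98*x - 3.62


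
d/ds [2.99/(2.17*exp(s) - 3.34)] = -6.4883*exp(s)/(2.17*exp(s) - 3.34)^2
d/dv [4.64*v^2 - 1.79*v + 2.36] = 9.28*v - 1.79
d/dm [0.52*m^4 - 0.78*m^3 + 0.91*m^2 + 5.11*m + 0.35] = 2.08*m^3 - 2.34*m^2 + 1.82*m + 5.11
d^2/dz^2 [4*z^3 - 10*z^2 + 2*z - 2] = 24*z - 20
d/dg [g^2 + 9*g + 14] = 2*g + 9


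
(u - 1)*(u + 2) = u^2 + u - 2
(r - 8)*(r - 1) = r^2 - 9*r + 8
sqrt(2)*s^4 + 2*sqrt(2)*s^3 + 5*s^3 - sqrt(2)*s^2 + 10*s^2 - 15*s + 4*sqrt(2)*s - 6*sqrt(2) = (s - 1)*(s + 3)*(s + 2*sqrt(2))*(sqrt(2)*s + 1)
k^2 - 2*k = k*(k - 2)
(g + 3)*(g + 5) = g^2 + 8*g + 15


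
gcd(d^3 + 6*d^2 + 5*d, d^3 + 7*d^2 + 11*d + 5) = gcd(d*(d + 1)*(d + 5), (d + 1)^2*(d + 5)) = d^2 + 6*d + 5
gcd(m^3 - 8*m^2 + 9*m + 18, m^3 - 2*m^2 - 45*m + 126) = m^2 - 9*m + 18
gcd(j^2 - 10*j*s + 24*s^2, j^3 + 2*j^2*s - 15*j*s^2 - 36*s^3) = -j + 4*s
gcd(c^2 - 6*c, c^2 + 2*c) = c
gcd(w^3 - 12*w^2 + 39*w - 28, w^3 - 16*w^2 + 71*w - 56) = w^2 - 8*w + 7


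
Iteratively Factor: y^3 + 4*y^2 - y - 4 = (y + 4)*(y^2 - 1) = (y + 1)*(y + 4)*(y - 1)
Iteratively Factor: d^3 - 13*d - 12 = (d - 4)*(d^2 + 4*d + 3) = (d - 4)*(d + 1)*(d + 3)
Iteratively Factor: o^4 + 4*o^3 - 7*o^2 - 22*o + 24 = (o + 3)*(o^3 + o^2 - 10*o + 8) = (o - 2)*(o + 3)*(o^2 + 3*o - 4) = (o - 2)*(o + 3)*(o + 4)*(o - 1)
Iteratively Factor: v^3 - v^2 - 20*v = (v + 4)*(v^2 - 5*v) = (v - 5)*(v + 4)*(v)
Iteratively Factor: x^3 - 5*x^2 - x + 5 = (x - 5)*(x^2 - 1) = (x - 5)*(x - 1)*(x + 1)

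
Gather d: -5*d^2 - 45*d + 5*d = -5*d^2 - 40*d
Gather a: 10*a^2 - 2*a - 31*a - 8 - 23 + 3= 10*a^2 - 33*a - 28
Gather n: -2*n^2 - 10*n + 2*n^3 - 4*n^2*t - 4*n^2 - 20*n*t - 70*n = 2*n^3 + n^2*(-4*t - 6) + n*(-20*t - 80)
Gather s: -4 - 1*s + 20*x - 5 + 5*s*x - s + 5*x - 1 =s*(5*x - 2) + 25*x - 10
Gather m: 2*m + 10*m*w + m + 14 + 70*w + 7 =m*(10*w + 3) + 70*w + 21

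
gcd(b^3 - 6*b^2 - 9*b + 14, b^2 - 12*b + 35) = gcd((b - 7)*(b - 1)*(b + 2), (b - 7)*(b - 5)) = b - 7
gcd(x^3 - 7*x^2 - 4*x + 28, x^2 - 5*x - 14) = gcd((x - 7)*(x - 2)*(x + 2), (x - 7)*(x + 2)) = x^2 - 5*x - 14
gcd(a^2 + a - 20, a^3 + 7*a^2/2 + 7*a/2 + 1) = 1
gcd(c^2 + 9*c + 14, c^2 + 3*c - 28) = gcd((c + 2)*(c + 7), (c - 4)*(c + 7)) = c + 7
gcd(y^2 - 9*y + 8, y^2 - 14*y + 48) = y - 8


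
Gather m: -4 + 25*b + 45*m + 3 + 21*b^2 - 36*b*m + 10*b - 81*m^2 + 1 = 21*b^2 + 35*b - 81*m^2 + m*(45 - 36*b)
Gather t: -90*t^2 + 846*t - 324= -90*t^2 + 846*t - 324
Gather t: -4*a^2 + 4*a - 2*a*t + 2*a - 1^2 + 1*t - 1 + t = -4*a^2 + 6*a + t*(2 - 2*a) - 2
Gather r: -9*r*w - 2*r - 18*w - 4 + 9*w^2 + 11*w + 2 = r*(-9*w - 2) + 9*w^2 - 7*w - 2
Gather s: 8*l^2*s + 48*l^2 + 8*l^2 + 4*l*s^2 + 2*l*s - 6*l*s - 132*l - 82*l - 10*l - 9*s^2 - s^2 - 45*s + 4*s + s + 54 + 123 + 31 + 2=56*l^2 - 224*l + s^2*(4*l - 10) + s*(8*l^2 - 4*l - 40) + 210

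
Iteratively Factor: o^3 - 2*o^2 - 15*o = (o)*(o^2 - 2*o - 15) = o*(o + 3)*(o - 5)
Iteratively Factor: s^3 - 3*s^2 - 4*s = (s - 4)*(s^2 + s) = (s - 4)*(s + 1)*(s)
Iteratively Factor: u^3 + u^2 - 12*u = (u)*(u^2 + u - 12) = u*(u - 3)*(u + 4)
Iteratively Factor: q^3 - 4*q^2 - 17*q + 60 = (q + 4)*(q^2 - 8*q + 15) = (q - 5)*(q + 4)*(q - 3)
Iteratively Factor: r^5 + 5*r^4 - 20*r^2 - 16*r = (r + 1)*(r^4 + 4*r^3 - 4*r^2 - 16*r) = (r - 2)*(r + 1)*(r^3 + 6*r^2 + 8*r) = r*(r - 2)*(r + 1)*(r^2 + 6*r + 8) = r*(r - 2)*(r + 1)*(r + 2)*(r + 4)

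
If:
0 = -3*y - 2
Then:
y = -2/3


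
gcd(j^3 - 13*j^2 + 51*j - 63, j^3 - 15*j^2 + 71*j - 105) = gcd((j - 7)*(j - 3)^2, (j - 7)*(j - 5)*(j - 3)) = j^2 - 10*j + 21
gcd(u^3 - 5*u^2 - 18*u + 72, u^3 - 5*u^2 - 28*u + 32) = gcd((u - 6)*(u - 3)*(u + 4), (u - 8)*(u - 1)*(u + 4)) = u + 4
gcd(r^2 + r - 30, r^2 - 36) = r + 6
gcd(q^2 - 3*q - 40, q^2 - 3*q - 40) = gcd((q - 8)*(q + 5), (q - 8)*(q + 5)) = q^2 - 3*q - 40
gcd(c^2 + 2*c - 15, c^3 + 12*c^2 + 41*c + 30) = c + 5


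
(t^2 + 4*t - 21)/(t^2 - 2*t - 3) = (t + 7)/(t + 1)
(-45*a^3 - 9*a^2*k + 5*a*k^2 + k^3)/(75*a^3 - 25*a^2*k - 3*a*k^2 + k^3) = (-3*a - k)/(5*a - k)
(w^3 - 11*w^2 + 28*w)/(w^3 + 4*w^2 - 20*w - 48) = w*(w - 7)/(w^2 + 8*w + 12)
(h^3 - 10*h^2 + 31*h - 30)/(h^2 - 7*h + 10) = h - 3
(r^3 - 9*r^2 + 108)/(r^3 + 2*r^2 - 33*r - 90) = (r - 6)/(r + 5)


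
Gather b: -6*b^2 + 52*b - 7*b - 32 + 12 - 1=-6*b^2 + 45*b - 21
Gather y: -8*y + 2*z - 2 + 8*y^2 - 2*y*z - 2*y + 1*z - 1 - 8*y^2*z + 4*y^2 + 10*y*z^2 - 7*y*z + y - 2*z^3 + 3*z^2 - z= y^2*(12 - 8*z) + y*(10*z^2 - 9*z - 9) - 2*z^3 + 3*z^2 + 2*z - 3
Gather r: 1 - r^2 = 1 - r^2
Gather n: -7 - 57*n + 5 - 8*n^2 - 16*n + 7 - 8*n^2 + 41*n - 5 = -16*n^2 - 32*n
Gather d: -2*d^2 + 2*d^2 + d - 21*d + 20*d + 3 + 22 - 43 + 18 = 0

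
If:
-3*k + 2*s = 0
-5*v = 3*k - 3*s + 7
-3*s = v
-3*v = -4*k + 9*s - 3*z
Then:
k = 7/24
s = 7/16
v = -21/16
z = -7/18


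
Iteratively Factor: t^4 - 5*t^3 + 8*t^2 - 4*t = (t - 1)*(t^3 - 4*t^2 + 4*t) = (t - 2)*(t - 1)*(t^2 - 2*t) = t*(t - 2)*(t - 1)*(t - 2)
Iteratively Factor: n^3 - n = (n - 1)*(n^2 + n) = (n - 1)*(n + 1)*(n)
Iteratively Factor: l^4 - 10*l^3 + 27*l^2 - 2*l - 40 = (l - 5)*(l^3 - 5*l^2 + 2*l + 8) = (l - 5)*(l - 4)*(l^2 - l - 2) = (l - 5)*(l - 4)*(l - 2)*(l + 1)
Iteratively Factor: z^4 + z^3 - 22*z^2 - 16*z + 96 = (z + 3)*(z^3 - 2*z^2 - 16*z + 32) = (z + 3)*(z + 4)*(z^2 - 6*z + 8) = (z - 4)*(z + 3)*(z + 4)*(z - 2)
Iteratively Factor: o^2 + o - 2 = (o + 2)*(o - 1)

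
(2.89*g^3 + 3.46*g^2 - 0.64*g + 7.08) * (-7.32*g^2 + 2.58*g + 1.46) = -21.1548*g^5 - 17.871*g^4 + 17.831*g^3 - 48.4252*g^2 + 17.332*g + 10.3368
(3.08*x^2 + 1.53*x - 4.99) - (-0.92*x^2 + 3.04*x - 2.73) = 4.0*x^2 - 1.51*x - 2.26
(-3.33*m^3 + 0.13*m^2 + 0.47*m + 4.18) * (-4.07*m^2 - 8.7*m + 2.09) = 13.5531*m^5 + 28.4419*m^4 - 10.0036*m^3 - 20.8299*m^2 - 35.3837*m + 8.7362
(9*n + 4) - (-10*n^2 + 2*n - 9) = 10*n^2 + 7*n + 13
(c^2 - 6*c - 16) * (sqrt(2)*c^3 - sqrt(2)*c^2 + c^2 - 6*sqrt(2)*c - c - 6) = sqrt(2)*c^5 - 7*sqrt(2)*c^4 + c^4 - 16*sqrt(2)*c^3 - 7*c^3 - 16*c^2 + 52*sqrt(2)*c^2 + 52*c + 96*sqrt(2)*c + 96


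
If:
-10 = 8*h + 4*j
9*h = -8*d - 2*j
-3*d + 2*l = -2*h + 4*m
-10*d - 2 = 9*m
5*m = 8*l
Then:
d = 235/283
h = -93/283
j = -1043/566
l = -405/566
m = -324/283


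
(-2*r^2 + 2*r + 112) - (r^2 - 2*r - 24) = -3*r^2 + 4*r + 136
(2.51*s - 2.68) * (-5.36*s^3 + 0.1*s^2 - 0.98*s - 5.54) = -13.4536*s^4 + 14.6158*s^3 - 2.7278*s^2 - 11.279*s + 14.8472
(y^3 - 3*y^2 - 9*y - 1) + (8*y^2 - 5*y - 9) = y^3 + 5*y^2 - 14*y - 10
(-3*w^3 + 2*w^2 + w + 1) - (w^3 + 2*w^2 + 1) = -4*w^3 + w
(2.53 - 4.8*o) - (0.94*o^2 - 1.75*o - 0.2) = -0.94*o^2 - 3.05*o + 2.73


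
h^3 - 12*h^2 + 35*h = h*(h - 7)*(h - 5)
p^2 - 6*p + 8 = (p - 4)*(p - 2)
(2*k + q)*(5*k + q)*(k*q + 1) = 10*k^3*q + 7*k^2*q^2 + 10*k^2 + k*q^3 + 7*k*q + q^2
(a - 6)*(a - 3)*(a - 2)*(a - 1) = a^4 - 12*a^3 + 47*a^2 - 72*a + 36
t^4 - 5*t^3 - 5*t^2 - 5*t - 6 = (t - 6)*(t - I)*(-I*t + 1)*(I*t + I)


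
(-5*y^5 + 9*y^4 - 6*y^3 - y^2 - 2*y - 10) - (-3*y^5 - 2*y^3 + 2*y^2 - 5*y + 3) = -2*y^5 + 9*y^4 - 4*y^3 - 3*y^2 + 3*y - 13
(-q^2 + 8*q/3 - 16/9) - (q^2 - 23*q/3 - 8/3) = -2*q^2 + 31*q/3 + 8/9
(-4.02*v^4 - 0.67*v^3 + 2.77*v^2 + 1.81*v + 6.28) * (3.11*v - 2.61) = -12.5022*v^5 + 8.4085*v^4 + 10.3634*v^3 - 1.6006*v^2 + 14.8067*v - 16.3908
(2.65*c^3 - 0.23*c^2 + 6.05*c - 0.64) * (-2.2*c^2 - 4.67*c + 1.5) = -5.83*c^5 - 11.8695*c^4 - 8.2609*c^3 - 27.1905*c^2 + 12.0638*c - 0.96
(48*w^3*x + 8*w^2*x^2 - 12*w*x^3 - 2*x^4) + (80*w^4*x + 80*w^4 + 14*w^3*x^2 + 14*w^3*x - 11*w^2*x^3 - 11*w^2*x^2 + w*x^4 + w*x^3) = 80*w^4*x + 80*w^4 + 14*w^3*x^2 + 62*w^3*x - 11*w^2*x^3 - 3*w^2*x^2 + w*x^4 - 11*w*x^3 - 2*x^4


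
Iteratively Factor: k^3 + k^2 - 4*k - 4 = (k + 1)*(k^2 - 4) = (k + 1)*(k + 2)*(k - 2)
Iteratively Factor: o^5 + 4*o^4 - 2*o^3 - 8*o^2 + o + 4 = (o + 1)*(o^4 + 3*o^3 - 5*o^2 - 3*o + 4) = (o - 1)*(o + 1)*(o^3 + 4*o^2 - o - 4) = (o - 1)*(o + 1)^2*(o^2 + 3*o - 4) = (o - 1)^2*(o + 1)^2*(o + 4)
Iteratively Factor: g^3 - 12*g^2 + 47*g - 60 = (g - 5)*(g^2 - 7*g + 12) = (g - 5)*(g - 3)*(g - 4)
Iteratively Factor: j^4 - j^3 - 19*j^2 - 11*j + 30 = (j - 5)*(j^3 + 4*j^2 + j - 6) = (j - 5)*(j + 2)*(j^2 + 2*j - 3) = (j - 5)*(j - 1)*(j + 2)*(j + 3)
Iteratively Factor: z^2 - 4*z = (z - 4)*(z)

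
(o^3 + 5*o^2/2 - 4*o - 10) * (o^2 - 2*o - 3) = o^5 + o^4/2 - 12*o^3 - 19*o^2/2 + 32*o + 30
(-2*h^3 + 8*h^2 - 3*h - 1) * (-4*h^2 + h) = 8*h^5 - 34*h^4 + 20*h^3 + h^2 - h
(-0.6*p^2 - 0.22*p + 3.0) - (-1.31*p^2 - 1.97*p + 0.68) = 0.71*p^2 + 1.75*p + 2.32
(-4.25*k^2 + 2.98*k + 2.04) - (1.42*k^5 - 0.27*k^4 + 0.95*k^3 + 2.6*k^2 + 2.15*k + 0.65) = -1.42*k^5 + 0.27*k^4 - 0.95*k^3 - 6.85*k^2 + 0.83*k + 1.39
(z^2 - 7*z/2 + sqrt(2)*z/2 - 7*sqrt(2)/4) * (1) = z^2 - 7*z/2 + sqrt(2)*z/2 - 7*sqrt(2)/4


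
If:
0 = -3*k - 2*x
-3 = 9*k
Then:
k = -1/3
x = 1/2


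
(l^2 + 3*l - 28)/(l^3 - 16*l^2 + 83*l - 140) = (l + 7)/(l^2 - 12*l + 35)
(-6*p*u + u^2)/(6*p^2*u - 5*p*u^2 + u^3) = (-6*p + u)/(6*p^2 - 5*p*u + u^2)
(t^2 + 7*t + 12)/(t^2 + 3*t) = (t + 4)/t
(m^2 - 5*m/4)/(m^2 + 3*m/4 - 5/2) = m/(m + 2)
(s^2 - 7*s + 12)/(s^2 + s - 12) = (s - 4)/(s + 4)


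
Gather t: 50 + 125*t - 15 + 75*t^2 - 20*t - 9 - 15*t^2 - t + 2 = 60*t^2 + 104*t + 28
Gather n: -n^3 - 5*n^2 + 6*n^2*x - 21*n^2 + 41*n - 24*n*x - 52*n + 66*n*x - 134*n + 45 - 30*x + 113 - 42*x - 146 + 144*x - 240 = -n^3 + n^2*(6*x - 26) + n*(42*x - 145) + 72*x - 228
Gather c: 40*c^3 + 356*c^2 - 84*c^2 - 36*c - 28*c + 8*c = 40*c^3 + 272*c^2 - 56*c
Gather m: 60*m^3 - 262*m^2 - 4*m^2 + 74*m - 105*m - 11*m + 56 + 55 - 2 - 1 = 60*m^3 - 266*m^2 - 42*m + 108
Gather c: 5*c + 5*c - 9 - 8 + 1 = 10*c - 16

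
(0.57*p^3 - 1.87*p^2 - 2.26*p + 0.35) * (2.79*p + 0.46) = 1.5903*p^4 - 4.9551*p^3 - 7.1656*p^2 - 0.0630999999999999*p + 0.161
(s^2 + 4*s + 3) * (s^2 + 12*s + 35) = s^4 + 16*s^3 + 86*s^2 + 176*s + 105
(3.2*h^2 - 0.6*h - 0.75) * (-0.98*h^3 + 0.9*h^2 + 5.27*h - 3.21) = -3.136*h^5 + 3.468*h^4 + 17.059*h^3 - 14.109*h^2 - 2.0265*h + 2.4075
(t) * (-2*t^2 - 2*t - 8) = -2*t^3 - 2*t^2 - 8*t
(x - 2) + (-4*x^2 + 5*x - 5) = -4*x^2 + 6*x - 7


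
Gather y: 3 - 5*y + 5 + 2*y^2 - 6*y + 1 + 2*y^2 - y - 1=4*y^2 - 12*y + 8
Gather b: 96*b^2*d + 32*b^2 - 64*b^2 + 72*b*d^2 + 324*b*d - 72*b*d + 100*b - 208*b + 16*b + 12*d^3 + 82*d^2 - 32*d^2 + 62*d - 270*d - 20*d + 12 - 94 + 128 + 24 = b^2*(96*d - 32) + b*(72*d^2 + 252*d - 92) + 12*d^3 + 50*d^2 - 228*d + 70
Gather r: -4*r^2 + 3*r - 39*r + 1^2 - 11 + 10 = -4*r^2 - 36*r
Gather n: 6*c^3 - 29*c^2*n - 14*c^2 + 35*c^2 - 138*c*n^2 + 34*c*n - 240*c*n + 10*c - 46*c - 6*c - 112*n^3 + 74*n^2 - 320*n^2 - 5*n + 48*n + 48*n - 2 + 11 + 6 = 6*c^3 + 21*c^2 - 42*c - 112*n^3 + n^2*(-138*c - 246) + n*(-29*c^2 - 206*c + 91) + 15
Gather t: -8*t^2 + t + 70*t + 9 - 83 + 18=-8*t^2 + 71*t - 56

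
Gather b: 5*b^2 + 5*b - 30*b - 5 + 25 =5*b^2 - 25*b + 20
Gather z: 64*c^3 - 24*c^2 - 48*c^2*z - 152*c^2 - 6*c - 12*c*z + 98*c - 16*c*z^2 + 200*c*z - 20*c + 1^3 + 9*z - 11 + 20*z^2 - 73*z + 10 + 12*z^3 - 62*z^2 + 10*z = 64*c^3 - 176*c^2 + 72*c + 12*z^3 + z^2*(-16*c - 42) + z*(-48*c^2 + 188*c - 54)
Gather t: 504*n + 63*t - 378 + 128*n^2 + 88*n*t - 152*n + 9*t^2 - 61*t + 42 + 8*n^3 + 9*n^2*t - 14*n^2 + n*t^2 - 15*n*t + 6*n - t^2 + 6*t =8*n^3 + 114*n^2 + 358*n + t^2*(n + 8) + t*(9*n^2 + 73*n + 8) - 336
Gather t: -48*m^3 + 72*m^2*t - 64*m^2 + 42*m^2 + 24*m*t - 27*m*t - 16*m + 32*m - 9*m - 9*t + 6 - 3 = -48*m^3 - 22*m^2 + 7*m + t*(72*m^2 - 3*m - 9) + 3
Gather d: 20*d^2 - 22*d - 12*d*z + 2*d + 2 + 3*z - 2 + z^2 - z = 20*d^2 + d*(-12*z - 20) + z^2 + 2*z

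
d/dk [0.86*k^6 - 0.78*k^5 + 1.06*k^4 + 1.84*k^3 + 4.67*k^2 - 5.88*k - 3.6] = 5.16*k^5 - 3.9*k^4 + 4.24*k^3 + 5.52*k^2 + 9.34*k - 5.88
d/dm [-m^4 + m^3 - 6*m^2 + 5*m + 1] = -4*m^3 + 3*m^2 - 12*m + 5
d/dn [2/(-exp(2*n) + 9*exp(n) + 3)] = (4*exp(n) - 18)*exp(n)/(-exp(2*n) + 9*exp(n) + 3)^2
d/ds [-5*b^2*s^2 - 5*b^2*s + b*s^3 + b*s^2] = b*(-10*b*s - 5*b + 3*s^2 + 2*s)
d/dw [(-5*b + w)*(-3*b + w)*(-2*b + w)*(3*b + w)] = 63*b^3 + 2*b^2*w - 21*b*w^2 + 4*w^3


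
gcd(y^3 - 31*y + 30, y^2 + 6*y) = y + 6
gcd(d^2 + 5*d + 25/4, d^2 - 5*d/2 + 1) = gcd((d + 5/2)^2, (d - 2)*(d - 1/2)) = 1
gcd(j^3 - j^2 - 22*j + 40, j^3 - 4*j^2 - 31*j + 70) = j^2 + 3*j - 10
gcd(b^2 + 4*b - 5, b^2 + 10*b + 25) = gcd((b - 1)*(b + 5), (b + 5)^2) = b + 5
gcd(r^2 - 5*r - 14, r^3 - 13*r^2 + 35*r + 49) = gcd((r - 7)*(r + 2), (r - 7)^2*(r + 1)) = r - 7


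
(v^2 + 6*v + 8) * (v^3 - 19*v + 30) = v^5 + 6*v^4 - 11*v^3 - 84*v^2 + 28*v + 240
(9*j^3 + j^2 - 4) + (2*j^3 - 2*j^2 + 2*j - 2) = 11*j^3 - j^2 + 2*j - 6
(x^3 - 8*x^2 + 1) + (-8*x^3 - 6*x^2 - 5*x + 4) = -7*x^3 - 14*x^2 - 5*x + 5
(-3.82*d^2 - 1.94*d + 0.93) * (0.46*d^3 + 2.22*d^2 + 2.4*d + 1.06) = -1.7572*d^5 - 9.3728*d^4 - 13.047*d^3 - 6.6406*d^2 + 0.1756*d + 0.9858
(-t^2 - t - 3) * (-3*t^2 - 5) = 3*t^4 + 3*t^3 + 14*t^2 + 5*t + 15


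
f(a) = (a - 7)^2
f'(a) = 2*a - 14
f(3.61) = 11.49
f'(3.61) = -6.78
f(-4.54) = 133.17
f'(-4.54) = -23.08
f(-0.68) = 58.98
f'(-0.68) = -15.36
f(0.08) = 47.89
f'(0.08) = -13.84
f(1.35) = 31.92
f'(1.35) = -11.30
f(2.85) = 17.22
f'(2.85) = -8.30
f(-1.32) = 69.22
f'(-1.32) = -16.64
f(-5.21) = 149.08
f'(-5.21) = -24.42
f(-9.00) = 256.00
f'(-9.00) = -32.00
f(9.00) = 4.00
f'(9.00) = 4.00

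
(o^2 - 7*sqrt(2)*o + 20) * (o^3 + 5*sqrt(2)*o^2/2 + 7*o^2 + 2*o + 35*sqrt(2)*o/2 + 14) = o^5 - 9*sqrt(2)*o^4/2 + 7*o^4 - 63*sqrt(2)*o^3/2 - 13*o^3 - 91*o^2 + 36*sqrt(2)*o^2 + 40*o + 252*sqrt(2)*o + 280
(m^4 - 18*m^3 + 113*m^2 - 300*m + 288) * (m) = m^5 - 18*m^4 + 113*m^3 - 300*m^2 + 288*m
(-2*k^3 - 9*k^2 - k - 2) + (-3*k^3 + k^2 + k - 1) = -5*k^3 - 8*k^2 - 3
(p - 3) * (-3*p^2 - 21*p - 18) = -3*p^3 - 12*p^2 + 45*p + 54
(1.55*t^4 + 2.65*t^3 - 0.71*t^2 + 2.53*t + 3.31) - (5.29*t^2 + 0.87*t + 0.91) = 1.55*t^4 + 2.65*t^3 - 6.0*t^2 + 1.66*t + 2.4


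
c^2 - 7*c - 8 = (c - 8)*(c + 1)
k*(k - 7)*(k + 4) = k^3 - 3*k^2 - 28*k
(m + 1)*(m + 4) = m^2 + 5*m + 4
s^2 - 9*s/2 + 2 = (s - 4)*(s - 1/2)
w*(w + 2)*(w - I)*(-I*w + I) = -I*w^4 - w^3 - I*w^3 - w^2 + 2*I*w^2 + 2*w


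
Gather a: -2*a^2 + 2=2 - 2*a^2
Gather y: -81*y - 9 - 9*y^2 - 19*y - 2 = -9*y^2 - 100*y - 11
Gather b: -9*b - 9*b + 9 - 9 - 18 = -18*b - 18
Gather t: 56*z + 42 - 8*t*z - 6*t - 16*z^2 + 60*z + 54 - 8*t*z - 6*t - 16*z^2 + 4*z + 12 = t*(-16*z - 12) - 32*z^2 + 120*z + 108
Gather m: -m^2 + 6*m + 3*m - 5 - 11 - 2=-m^2 + 9*m - 18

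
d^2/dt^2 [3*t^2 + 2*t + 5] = 6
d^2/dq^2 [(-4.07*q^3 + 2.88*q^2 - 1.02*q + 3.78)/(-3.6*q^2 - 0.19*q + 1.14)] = (5.6843418860808e-14*q^5 + 64.078654*q^3 - 370.139292*q^2 + 41.339592*q - 38.342988)/(46.656*q^6 + 7.3872*q^5 - 43.93332*q^4 - 4.671701*q^3 + 13.912218*q^2 + 0.740772*q - 1.481544)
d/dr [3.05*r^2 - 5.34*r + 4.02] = 6.1*r - 5.34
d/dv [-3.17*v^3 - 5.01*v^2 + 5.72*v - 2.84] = -9.51*v^2 - 10.02*v + 5.72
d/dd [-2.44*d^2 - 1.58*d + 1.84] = -4.88*d - 1.58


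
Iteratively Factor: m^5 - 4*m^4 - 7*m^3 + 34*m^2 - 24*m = (m + 3)*(m^4 - 7*m^3 + 14*m^2 - 8*m) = m*(m + 3)*(m^3 - 7*m^2 + 14*m - 8) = m*(m - 4)*(m + 3)*(m^2 - 3*m + 2) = m*(m - 4)*(m - 2)*(m + 3)*(m - 1)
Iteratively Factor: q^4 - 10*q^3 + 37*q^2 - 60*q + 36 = (q - 2)*(q^3 - 8*q^2 + 21*q - 18) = (q - 3)*(q - 2)*(q^2 - 5*q + 6) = (q - 3)*(q - 2)^2*(q - 3)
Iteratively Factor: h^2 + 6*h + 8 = (h + 2)*(h + 4)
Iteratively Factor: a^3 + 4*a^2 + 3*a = (a + 1)*(a^2 + 3*a) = (a + 1)*(a + 3)*(a)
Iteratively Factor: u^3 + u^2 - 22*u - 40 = (u + 4)*(u^2 - 3*u - 10) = (u - 5)*(u + 4)*(u + 2)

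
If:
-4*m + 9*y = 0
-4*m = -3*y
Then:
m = 0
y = 0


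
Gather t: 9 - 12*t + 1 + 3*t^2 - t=3*t^2 - 13*t + 10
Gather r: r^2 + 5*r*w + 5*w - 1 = r^2 + 5*r*w + 5*w - 1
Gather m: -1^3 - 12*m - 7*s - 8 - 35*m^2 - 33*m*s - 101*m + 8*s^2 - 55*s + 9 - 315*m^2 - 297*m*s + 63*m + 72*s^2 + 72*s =-350*m^2 + m*(-330*s - 50) + 80*s^2 + 10*s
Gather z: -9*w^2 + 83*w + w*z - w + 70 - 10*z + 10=-9*w^2 + 82*w + z*(w - 10) + 80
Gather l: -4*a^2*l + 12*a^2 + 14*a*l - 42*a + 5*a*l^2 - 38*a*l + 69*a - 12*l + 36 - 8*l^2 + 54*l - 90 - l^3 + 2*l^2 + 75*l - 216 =12*a^2 + 27*a - l^3 + l^2*(5*a - 6) + l*(-4*a^2 - 24*a + 117) - 270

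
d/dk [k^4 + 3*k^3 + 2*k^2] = k*(4*k^2 + 9*k + 4)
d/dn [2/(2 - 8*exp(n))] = 4*exp(n)/(4*exp(n) - 1)^2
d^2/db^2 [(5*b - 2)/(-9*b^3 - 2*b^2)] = 2*(-1215*b^3 + 702*b^2 + 268*b + 24)/(b^4*(729*b^3 + 486*b^2 + 108*b + 8))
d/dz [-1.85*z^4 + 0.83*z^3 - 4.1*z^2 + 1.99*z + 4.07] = -7.4*z^3 + 2.49*z^2 - 8.2*z + 1.99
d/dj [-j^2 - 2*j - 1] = -2*j - 2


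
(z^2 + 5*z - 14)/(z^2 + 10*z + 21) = (z - 2)/(z + 3)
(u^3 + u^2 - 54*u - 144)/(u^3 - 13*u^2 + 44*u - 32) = (u^2 + 9*u + 18)/(u^2 - 5*u + 4)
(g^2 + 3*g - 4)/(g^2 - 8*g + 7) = (g + 4)/(g - 7)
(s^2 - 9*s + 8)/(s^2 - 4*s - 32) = (s - 1)/(s + 4)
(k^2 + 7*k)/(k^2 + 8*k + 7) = k/(k + 1)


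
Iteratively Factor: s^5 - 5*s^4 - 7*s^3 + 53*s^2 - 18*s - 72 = (s - 3)*(s^4 - 2*s^3 - 13*s^2 + 14*s + 24) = (s - 4)*(s - 3)*(s^3 + 2*s^2 - 5*s - 6) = (s - 4)*(s - 3)*(s + 1)*(s^2 + s - 6) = (s - 4)*(s - 3)*(s - 2)*(s + 1)*(s + 3)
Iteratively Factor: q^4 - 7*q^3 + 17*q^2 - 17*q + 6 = (q - 1)*(q^3 - 6*q^2 + 11*q - 6) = (q - 1)^2*(q^2 - 5*q + 6) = (q - 2)*(q - 1)^2*(q - 3)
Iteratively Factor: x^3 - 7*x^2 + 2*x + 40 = (x - 5)*(x^2 - 2*x - 8) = (x - 5)*(x - 4)*(x + 2)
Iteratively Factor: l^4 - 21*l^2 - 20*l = (l)*(l^3 - 21*l - 20) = l*(l - 5)*(l^2 + 5*l + 4) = l*(l - 5)*(l + 1)*(l + 4)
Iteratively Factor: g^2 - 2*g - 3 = (g - 3)*(g + 1)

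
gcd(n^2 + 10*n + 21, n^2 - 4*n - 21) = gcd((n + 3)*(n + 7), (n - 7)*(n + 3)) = n + 3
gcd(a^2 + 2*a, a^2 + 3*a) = a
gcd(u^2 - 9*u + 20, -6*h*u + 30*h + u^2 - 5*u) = u - 5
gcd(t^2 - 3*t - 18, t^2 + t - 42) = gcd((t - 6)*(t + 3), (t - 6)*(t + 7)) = t - 6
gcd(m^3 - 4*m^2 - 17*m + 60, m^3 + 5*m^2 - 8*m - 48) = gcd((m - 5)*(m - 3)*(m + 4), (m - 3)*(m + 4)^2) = m^2 + m - 12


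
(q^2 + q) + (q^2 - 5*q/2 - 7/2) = 2*q^2 - 3*q/2 - 7/2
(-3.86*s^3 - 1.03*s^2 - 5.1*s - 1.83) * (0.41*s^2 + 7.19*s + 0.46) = -1.5826*s^5 - 28.1757*s^4 - 11.2723*s^3 - 37.8931*s^2 - 15.5037*s - 0.8418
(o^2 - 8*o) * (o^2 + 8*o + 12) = o^4 - 52*o^2 - 96*o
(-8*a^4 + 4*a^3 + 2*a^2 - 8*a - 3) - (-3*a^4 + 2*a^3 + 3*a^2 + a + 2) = -5*a^4 + 2*a^3 - a^2 - 9*a - 5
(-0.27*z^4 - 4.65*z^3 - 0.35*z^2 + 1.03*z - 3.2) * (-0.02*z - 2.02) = 0.0054*z^5 + 0.6384*z^4 + 9.4*z^3 + 0.6864*z^2 - 2.0166*z + 6.464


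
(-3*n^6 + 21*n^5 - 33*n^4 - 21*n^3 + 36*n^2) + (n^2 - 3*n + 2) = -3*n^6 + 21*n^5 - 33*n^4 - 21*n^3 + 37*n^2 - 3*n + 2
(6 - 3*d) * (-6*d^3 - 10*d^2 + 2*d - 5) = 18*d^4 - 6*d^3 - 66*d^2 + 27*d - 30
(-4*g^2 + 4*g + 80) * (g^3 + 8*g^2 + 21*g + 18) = -4*g^5 - 28*g^4 + 28*g^3 + 652*g^2 + 1752*g + 1440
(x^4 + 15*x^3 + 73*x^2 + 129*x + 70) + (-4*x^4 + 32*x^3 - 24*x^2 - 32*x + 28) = -3*x^4 + 47*x^3 + 49*x^2 + 97*x + 98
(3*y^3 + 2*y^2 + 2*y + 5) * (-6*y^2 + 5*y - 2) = -18*y^5 + 3*y^4 - 8*y^3 - 24*y^2 + 21*y - 10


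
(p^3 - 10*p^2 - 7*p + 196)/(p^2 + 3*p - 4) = (p^2 - 14*p + 49)/(p - 1)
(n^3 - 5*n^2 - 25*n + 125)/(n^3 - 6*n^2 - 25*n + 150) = (n - 5)/(n - 6)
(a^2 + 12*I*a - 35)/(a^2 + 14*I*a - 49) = (a + 5*I)/(a + 7*I)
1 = 1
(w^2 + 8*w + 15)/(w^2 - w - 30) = (w + 3)/(w - 6)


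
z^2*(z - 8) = z^3 - 8*z^2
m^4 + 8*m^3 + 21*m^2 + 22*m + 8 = (m + 1)^2*(m + 2)*(m + 4)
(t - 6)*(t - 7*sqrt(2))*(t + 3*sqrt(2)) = t^3 - 6*t^2 - 4*sqrt(2)*t^2 - 42*t + 24*sqrt(2)*t + 252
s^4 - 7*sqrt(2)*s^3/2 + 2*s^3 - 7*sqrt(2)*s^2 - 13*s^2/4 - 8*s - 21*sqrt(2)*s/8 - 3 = (s + 1/2)*(s + 3/2)*(s - 4*sqrt(2))*(s + sqrt(2)/2)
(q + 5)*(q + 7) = q^2 + 12*q + 35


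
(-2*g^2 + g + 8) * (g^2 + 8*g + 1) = -2*g^4 - 15*g^3 + 14*g^2 + 65*g + 8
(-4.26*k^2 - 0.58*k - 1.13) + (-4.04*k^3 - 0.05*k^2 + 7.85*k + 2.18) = -4.04*k^3 - 4.31*k^2 + 7.27*k + 1.05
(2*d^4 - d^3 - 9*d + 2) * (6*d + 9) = 12*d^5 + 12*d^4 - 9*d^3 - 54*d^2 - 69*d + 18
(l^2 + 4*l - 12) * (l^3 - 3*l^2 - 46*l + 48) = l^5 + l^4 - 70*l^3 - 100*l^2 + 744*l - 576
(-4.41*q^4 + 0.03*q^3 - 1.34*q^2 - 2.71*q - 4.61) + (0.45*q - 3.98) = -4.41*q^4 + 0.03*q^3 - 1.34*q^2 - 2.26*q - 8.59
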